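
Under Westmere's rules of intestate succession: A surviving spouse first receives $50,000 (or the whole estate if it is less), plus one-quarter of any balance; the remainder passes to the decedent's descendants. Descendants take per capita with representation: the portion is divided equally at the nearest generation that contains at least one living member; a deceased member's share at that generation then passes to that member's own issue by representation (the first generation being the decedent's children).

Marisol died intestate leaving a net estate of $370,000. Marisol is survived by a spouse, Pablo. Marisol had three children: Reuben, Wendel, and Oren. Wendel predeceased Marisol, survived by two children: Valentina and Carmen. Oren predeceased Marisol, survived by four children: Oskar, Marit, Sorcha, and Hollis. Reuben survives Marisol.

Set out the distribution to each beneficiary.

Pablo: $130,000; Reuben: $80,000; Valentina: $40,000; Carmen: $40,000; Oskar: $20,000; Marit: $20,000; Sorcha: $20,000; Hollis: $20,000

Pablo first takes $50,000, leaving a balance of $320,000. Pablo then takes one-quarter of the balance ($80,000), for a total of $130,000. The remaining $240,000 passes to the descendants.
The descendants' portion ($240,000) is divided into 3 shares of $80,000: Reuben takes $80,000; Wendel's $80,000 share passes to Wendel's issue; Oren's $80,000 share passes to Oren's issue.
Wendel's share ($80,000) is divided into 2 shares of $40,000: Valentina and Carmen each take $40,000.
Oren's share ($80,000) is divided into 4 shares of $20,000: Oskar, Marit, Sorcha, and Hollis each take $20,000.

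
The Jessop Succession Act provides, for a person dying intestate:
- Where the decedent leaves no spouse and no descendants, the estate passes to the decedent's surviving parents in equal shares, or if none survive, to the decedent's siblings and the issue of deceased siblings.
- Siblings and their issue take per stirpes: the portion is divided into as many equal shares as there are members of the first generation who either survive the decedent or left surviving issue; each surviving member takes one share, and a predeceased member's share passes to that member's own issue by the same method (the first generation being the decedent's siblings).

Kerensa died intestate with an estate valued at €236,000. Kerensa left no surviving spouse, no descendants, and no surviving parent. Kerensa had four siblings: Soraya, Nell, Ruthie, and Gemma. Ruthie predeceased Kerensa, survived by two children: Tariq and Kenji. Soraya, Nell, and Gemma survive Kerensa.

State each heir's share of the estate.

The entire €236,000 passes to the siblings and their issue.
That amount (€236,000) is divided into 4 shares of €59,000: Soraya, Nell, and Gemma each take €59,000; Ruthie's €59,000 share passes to Ruthie's issue.
Ruthie's share (€59,000) is divided into 2 shares of €29,500: Tariq and Kenji each take €29,500.

Soraya: €59,000; Nell: €59,000; Tariq: €29,500; Kenji: €29,500; Gemma: €59,000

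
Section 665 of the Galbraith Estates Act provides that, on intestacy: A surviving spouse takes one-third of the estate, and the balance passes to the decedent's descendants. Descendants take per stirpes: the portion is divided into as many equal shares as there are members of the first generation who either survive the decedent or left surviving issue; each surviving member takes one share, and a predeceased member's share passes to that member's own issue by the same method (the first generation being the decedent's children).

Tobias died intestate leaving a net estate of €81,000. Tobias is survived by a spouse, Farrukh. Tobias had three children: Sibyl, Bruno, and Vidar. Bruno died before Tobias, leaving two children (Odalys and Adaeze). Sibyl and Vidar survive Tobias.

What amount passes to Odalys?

Odalys receives €9,000.

Farrukh takes one-third of €81,000 = €27,000. The remaining €54,000 passes to the descendants.
The descendants' portion (€54,000) is divided into 3 shares of €18,000: Sibyl and Vidar each take €18,000; Bruno's €18,000 share passes to Bruno's issue.
Bruno's share (€18,000) is divided into 2 shares of €9,000: Odalys and Adaeze each take €9,000.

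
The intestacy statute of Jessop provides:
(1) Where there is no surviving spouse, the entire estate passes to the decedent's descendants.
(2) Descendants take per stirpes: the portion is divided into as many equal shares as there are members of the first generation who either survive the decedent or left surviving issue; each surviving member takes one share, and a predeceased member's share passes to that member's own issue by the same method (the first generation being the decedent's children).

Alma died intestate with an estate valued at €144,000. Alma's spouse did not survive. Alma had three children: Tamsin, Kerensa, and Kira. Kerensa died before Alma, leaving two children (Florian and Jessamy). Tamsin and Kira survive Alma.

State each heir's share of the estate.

Tamsin: €48,000; Florian: €24,000; Jessamy: €24,000; Kira: €48,000

The entire €144,000 passes to the descendants.
That amount (€144,000) is divided into 3 shares of €48,000: Tamsin and Kira each take €48,000; Kerensa's €48,000 share passes to Kerensa's issue.
Kerensa's share (€48,000) is divided into 2 shares of €24,000: Florian and Jessamy each take €24,000.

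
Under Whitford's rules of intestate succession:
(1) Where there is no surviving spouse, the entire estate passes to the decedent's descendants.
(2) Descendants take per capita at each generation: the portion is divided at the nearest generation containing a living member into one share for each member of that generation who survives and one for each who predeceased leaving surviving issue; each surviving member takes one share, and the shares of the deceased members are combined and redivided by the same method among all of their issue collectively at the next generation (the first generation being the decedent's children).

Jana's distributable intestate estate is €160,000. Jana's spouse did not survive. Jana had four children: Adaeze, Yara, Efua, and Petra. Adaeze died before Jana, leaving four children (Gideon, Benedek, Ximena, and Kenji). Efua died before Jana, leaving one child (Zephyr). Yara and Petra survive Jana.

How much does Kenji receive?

The entire €160,000 passes to the descendants.
That amount (€160,000) is divided at the children's generation into 4 shares of €40,000. Yara and Petra each take €40,000. The 2 shares of the deceased (Adaeze and Efua) are combined into a pool of €80,000.
That pool (€80,000) is divided at the grandchildren's generation equally among Gideon, Benedek, Ximena, Kenji, and Zephyr: €16,000 each.

Kenji receives €16,000.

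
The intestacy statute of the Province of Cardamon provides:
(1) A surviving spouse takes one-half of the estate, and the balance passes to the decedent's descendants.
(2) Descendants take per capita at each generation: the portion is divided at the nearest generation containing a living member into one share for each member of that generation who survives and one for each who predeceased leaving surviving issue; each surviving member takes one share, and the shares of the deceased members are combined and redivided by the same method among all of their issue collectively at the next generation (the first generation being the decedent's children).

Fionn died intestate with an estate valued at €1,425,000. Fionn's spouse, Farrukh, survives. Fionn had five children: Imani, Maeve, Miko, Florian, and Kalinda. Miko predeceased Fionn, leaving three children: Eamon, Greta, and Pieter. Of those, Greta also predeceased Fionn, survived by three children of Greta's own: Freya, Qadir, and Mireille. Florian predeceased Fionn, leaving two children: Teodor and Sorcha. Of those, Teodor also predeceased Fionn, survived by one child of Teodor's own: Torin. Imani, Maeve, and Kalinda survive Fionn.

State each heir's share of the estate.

Farrukh: €712,500; Imani: €142,500; Maeve: €142,500; Eamon: €57,000; Freya: €28,500; Qadir: €28,500; Mireille: €28,500; Pieter: €57,000; Torin: €28,500; Sorcha: €57,000; Kalinda: €142,500

Farrukh takes one-half of €1,425,000 = €712,500. The remaining €712,500 passes to the descendants.
The descendants' portion (€712,500) is divided at the children's generation into 5 shares of €142,500. Imani, Maeve, and Kalinda each take €142,500. The 2 shares of the deceased (Miko and Florian) are combined into a pool of €285,000.
That pool (€285,000) is divided at the grandchildren's generation into 5 shares of €57,000. Eamon, Pieter, and Sorcha each take €57,000. The 2 shares of the deceased (Greta and Teodor) are combined into a pool of €114,000.
That pool (€114,000) is divided at the great-grandchildren's generation equally among Freya, Qadir, Mireille, and Torin: €28,500 each.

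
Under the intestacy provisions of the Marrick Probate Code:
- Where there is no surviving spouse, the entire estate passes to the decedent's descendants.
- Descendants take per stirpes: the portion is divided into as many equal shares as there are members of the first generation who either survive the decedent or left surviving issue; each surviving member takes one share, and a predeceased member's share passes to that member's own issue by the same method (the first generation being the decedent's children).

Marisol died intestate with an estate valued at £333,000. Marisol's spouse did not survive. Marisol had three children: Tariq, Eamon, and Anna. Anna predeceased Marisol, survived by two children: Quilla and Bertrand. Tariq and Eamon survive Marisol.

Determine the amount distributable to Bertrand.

Bertrand receives £55,500.

The entire £333,000 passes to the descendants.
That amount (£333,000) is divided into 3 shares of £111,000: Tariq and Eamon each take £111,000; Anna's £111,000 share passes to Anna's issue.
Anna's share (£111,000) is divided into 2 shares of £55,500: Quilla and Bertrand each take £55,500.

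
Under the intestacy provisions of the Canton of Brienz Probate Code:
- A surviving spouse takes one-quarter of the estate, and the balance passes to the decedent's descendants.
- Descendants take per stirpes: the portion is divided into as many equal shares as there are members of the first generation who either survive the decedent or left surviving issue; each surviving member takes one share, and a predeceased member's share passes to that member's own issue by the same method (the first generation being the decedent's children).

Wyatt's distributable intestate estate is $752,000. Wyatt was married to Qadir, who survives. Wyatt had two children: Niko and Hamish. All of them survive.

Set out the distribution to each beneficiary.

Qadir: $188,000; Niko: $282,000; Hamish: $282,000

Qadir takes one-quarter of $752,000 = $188,000. The remaining $564,000 passes to the descendants.
The descendants' portion ($564,000) is divided into 2 shares of $282,000: Niko and Hamish each take $282,000.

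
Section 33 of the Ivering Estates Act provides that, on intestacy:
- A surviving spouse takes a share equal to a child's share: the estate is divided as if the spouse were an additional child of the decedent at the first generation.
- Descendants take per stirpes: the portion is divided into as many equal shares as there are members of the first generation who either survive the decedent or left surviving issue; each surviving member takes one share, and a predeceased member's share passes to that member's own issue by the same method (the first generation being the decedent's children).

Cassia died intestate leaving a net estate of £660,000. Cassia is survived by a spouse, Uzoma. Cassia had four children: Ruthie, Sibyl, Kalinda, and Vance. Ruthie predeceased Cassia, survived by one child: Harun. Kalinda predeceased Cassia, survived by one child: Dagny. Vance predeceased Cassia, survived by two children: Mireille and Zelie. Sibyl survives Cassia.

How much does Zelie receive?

The spouse counts as an additional share at the children's level, so there are 5 primary shares of £132,000. Uzoma takes one such share (£132,000).
The children's combined portion (£528,000) is divided into 4 shares of £132,000: Sibyl takes £132,000; Ruthie's £132,000 share passes to Ruthie's issue; Kalinda's £132,000 share passes to Kalinda's issue; Vance's £132,000 share passes to Vance's issue.
Ruthie's share (£132,000) passes entirely to Harun.
Kalinda's share (£132,000) passes entirely to Dagny.
Vance's share (£132,000) is divided into 2 shares of £66,000: Mireille and Zelie each take £66,000.

Zelie receives £66,000.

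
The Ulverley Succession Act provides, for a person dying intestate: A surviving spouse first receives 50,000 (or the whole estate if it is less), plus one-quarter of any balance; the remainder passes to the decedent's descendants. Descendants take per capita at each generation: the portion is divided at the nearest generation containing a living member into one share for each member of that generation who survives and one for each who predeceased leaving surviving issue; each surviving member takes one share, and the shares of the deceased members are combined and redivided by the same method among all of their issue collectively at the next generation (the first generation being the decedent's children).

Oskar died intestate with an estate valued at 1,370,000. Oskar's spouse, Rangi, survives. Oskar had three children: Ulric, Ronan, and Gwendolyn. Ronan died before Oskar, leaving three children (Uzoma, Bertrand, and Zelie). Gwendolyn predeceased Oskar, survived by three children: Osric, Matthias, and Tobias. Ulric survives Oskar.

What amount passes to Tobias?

Tobias receives 110,000.

Rangi first takes 50,000, leaving a balance of 1,320,000. Rangi then takes one-quarter of the balance (330,000), for a total of 380,000. The remaining 990,000 passes to the descendants.
The descendants' portion (990,000) is divided at the children's generation into 3 shares of 330,000. Ulric takes 330,000. The 2 shares of the deceased (Ronan and Gwendolyn) are combined into a pool of 660,000.
That pool (660,000) is divided at the grandchildren's generation equally among Uzoma, Bertrand, Zelie, Osric, Matthias, and Tobias: 110,000 each.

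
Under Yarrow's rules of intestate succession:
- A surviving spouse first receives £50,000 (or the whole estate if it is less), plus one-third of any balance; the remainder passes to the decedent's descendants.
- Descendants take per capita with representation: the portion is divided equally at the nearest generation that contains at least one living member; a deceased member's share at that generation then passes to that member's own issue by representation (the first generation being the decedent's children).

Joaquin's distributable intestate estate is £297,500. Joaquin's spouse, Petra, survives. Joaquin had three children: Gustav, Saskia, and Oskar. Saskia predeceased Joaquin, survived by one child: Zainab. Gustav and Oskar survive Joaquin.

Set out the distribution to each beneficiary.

Petra first takes £50,000, leaving a balance of £247,500. Petra then takes one-third of the balance (£82,500), for a total of £132,500. The remaining £165,000 passes to the descendants.
The descendants' portion (£165,000) is divided into 3 shares of £55,000: Gustav and Oskar each take £55,000; Saskia's £55,000 share passes to Saskia's issue.
Saskia's share (£55,000) passes entirely to Zainab.

Petra: £132,500; Gustav: £55,000; Zainab: £55,000; Oskar: £55,000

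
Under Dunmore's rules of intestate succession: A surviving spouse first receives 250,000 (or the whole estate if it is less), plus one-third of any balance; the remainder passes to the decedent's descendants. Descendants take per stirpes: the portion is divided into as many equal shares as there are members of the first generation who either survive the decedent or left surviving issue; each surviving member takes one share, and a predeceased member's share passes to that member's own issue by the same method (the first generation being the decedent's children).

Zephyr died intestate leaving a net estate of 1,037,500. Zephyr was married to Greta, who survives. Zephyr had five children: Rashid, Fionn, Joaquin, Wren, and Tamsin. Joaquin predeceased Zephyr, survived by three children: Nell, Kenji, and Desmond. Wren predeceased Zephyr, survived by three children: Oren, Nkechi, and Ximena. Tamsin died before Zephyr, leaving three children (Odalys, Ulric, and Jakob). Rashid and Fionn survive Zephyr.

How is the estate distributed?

Greta first takes 250,000, leaving a balance of 787,500. Greta then takes one-third of the balance (262,500), for a total of 512,500. The remaining 525,000 passes to the descendants.
The descendants' portion (525,000) is divided into 5 shares of 105,000: Rashid and Fionn each take 105,000; Joaquin's 105,000 share passes to Joaquin's issue; Wren's 105,000 share passes to Wren's issue; Tamsin's 105,000 share passes to Tamsin's issue.
Joaquin's share (105,000) is divided into 3 shares of 35,000: Nell, Kenji, and Desmond each take 35,000.
Wren's share (105,000) is divided into 3 shares of 35,000: Oren, Nkechi, and Ximena each take 35,000.
Tamsin's share (105,000) is divided into 3 shares of 35,000: Odalys, Ulric, and Jakob each take 35,000.

Greta: 512,500; Rashid: 105,000; Fionn: 105,000; Nell: 35,000; Kenji: 35,000; Desmond: 35,000; Oren: 35,000; Nkechi: 35,000; Ximena: 35,000; Odalys: 35,000; Ulric: 35,000; Jakob: 35,000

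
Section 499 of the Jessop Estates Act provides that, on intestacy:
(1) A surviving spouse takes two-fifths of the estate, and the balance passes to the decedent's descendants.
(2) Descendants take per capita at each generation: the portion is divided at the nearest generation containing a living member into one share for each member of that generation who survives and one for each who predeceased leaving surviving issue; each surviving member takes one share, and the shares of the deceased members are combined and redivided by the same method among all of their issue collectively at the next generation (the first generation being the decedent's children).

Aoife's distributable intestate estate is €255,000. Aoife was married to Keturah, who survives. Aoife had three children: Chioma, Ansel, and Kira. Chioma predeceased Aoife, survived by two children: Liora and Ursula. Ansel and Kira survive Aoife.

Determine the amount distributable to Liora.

Liora receives €25,500.

Keturah takes two-fifths of €255,000 = €102,000. The remaining €153,000 passes to the descendants.
The descendants' portion (€153,000) is divided at the children's generation into 3 shares of €51,000. Ansel and Kira each take €51,000. The remaining share for the deceased Chioma (€51,000) is carried to the next generation.
That pool (€51,000) is divided at the grandchildren's generation equally among Liora and Ursula: €25,500 each.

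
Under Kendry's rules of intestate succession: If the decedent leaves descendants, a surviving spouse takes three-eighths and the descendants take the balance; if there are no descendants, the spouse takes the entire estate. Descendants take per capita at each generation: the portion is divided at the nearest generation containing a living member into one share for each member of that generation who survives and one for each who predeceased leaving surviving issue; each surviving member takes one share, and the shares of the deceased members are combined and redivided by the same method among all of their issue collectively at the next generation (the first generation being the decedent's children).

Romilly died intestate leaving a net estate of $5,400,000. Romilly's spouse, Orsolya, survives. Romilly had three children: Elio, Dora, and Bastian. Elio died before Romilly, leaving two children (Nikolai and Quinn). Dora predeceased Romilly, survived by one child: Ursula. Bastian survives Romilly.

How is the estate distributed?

Orsolya: $2,025,000; Nikolai: $750,000; Quinn: $750,000; Ursula: $750,000; Bastian: $1,125,000

Orsolya takes three-eighths of $5,400,000 = $2,025,000. The remaining $3,375,000 passes to the descendants.
The descendants' portion ($3,375,000) is divided at the children's generation into 3 shares of $1,125,000. Bastian takes $1,125,000. The 2 shares of the deceased (Elio and Dora) are combined into a pool of $2,250,000.
That pool ($2,250,000) is divided at the grandchildren's generation equally among Nikolai, Quinn, and Ursula: $750,000 each.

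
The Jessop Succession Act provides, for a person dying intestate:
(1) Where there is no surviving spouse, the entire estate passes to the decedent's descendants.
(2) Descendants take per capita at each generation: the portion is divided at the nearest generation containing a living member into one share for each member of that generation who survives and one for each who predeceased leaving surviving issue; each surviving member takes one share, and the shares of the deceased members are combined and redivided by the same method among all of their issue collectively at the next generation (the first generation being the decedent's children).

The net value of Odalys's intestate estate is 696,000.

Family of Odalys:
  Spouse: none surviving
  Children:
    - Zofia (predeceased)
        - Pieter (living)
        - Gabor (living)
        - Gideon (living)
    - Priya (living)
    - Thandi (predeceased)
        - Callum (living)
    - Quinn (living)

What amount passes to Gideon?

Gideon receives 87,000.

The entire 696,000 passes to the descendants.
That amount (696,000) is divided at the children's generation into 4 shares of 174,000. Priya and Quinn each take 174,000. The 2 shares of the deceased (Zofia and Thandi) are combined into a pool of 348,000.
That pool (348,000) is divided at the grandchildren's generation equally among Pieter, Gabor, Gideon, and Callum: 87,000 each.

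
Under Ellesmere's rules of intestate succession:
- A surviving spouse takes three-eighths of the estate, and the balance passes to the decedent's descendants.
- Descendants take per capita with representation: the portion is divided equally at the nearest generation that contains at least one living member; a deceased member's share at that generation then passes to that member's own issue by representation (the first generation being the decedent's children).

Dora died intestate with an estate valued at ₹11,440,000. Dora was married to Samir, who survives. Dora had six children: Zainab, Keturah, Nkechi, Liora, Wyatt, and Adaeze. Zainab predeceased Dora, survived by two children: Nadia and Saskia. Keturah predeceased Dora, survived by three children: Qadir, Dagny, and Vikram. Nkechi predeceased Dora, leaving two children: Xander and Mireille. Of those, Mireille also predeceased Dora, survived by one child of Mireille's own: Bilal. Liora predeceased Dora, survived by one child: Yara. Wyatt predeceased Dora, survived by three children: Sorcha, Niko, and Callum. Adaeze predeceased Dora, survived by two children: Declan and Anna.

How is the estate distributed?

Samir takes three-eighths of ₹11,440,000 = ₹4,290,000. The remaining ₹7,150,000 passes to the descendants.
No child survives, so the initial division is made at the grandchildren's generation.
The descendants' portion (₹7,150,000) is divided into 13 shares of ₹550,000: Nadia, Saskia, Qadir, Dagny, Vikram, Xander, Yara, Sorcha, Niko, Callum, Declan, and Anna each take ₹550,000; Mireille's ₹550,000 share passes to Mireille's issue.
Mireille's share (₹550,000) passes entirely to Bilal.

Samir: ₹4,290,000; Nadia: ₹550,000; Saskia: ₹550,000; Qadir: ₹550,000; Dagny: ₹550,000; Vikram: ₹550,000; Xander: ₹550,000; Bilal: ₹550,000; Yara: ₹550,000; Sorcha: ₹550,000; Niko: ₹550,000; Callum: ₹550,000; Declan: ₹550,000; Anna: ₹550,000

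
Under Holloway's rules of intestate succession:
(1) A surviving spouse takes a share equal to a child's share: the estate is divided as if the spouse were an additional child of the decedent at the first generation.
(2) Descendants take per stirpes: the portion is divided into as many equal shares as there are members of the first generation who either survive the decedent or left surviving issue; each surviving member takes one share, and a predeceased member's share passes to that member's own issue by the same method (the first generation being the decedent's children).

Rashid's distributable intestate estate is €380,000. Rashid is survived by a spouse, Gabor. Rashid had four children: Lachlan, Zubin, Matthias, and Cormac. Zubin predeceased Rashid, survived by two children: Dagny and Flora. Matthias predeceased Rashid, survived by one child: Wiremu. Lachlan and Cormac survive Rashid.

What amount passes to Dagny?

Dagny receives €38,000.

The spouse counts as an additional share at the children's level, so there are 5 primary shares of €76,000. Gabor takes one such share (€76,000).
The children's combined portion (€304,000) is divided into 4 shares of €76,000: Lachlan and Cormac each take €76,000; Zubin's €76,000 share passes to Zubin's issue; Matthias's €76,000 share passes to Matthias's issue.
Zubin's share (€76,000) is divided into 2 shares of €38,000: Dagny and Flora each take €38,000.
Matthias's share (€76,000) passes entirely to Wiremu.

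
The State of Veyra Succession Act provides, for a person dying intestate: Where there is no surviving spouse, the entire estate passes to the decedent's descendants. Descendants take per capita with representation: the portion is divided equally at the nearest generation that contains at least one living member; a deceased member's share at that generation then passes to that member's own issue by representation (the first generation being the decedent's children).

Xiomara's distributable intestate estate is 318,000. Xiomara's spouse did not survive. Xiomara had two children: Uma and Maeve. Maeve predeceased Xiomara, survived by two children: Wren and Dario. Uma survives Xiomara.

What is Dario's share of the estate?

The entire 318,000 passes to the descendants.
That amount (318,000) is divided into 2 shares of 159,000: Uma takes 159,000; Maeve's 159,000 share passes to Maeve's issue.
Maeve's share (159,000) is divided into 2 shares of 79,500: Wren and Dario each take 79,500.

Dario receives 79,500.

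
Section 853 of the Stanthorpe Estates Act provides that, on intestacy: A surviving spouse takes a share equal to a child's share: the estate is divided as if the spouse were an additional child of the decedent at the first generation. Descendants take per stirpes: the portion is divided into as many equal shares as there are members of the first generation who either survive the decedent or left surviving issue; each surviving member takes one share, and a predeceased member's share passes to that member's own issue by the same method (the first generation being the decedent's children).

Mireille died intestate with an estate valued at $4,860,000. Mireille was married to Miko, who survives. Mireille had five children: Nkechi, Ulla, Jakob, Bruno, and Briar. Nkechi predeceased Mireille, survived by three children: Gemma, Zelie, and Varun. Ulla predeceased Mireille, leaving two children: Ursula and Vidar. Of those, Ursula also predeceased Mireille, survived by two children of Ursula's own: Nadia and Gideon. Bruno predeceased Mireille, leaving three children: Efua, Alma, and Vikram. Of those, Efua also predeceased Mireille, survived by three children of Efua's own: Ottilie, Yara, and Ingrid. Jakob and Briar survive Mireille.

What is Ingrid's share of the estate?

Ingrid receives $90,000.

The spouse counts as an additional share at the children's level, so there are 6 primary shares of $810,000. Miko takes one such share ($810,000).
The children's combined portion ($4,050,000) is divided into 5 shares of $810,000: Jakob and Briar each take $810,000; Nkechi's $810,000 share passes to Nkechi's issue; Ulla's $810,000 share passes to Ulla's issue; Bruno's $810,000 share passes to Bruno's issue.
Nkechi's share ($810,000) is divided into 3 shares of $270,000: Gemma, Zelie, and Varun each take $270,000.
Ulla's share ($810,000) is divided into 2 shares of $405,000: Vidar takes $405,000; Ursula's $405,000 share passes to Ursula's issue.
Ursula's share ($405,000) is divided into 2 shares of $202,500: Nadia and Gideon each take $202,500.
Bruno's share ($810,000) is divided into 3 shares of $270,000: Alma and Vikram each take $270,000; Efua's $270,000 share passes to Efua's issue.
Efua's share ($270,000) is divided into 3 shares of $90,000: Ottilie, Yara, and Ingrid each take $90,000.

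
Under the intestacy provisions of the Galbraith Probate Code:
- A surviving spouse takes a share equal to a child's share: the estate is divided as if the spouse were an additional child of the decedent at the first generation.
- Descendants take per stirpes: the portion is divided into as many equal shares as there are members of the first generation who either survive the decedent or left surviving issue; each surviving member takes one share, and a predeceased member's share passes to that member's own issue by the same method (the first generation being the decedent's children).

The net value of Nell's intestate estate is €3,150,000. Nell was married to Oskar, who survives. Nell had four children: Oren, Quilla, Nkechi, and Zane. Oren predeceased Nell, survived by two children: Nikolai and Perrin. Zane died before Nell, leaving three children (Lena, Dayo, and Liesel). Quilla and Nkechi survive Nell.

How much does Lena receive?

Lena receives €210,000.

The spouse counts as an additional share at the children's level, so there are 5 primary shares of €630,000. Oskar takes one such share (€630,000).
The children's combined portion (€2,520,000) is divided into 4 shares of €630,000: Quilla and Nkechi each take €630,000; Oren's €630,000 share passes to Oren's issue; Zane's €630,000 share passes to Zane's issue.
Oren's share (€630,000) is divided into 2 shares of €315,000: Nikolai and Perrin each take €315,000.
Zane's share (€630,000) is divided into 3 shares of €210,000: Lena, Dayo, and Liesel each take €210,000.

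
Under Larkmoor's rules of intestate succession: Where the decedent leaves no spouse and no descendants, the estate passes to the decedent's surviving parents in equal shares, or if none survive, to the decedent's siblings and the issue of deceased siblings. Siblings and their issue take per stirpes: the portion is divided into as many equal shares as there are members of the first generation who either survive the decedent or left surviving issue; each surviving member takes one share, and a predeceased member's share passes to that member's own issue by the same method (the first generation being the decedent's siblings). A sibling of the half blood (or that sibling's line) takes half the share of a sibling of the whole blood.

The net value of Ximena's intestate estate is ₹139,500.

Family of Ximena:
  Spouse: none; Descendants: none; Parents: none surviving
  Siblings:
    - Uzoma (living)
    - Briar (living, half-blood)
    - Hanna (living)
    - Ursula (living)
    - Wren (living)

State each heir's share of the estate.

The entire ₹139,500 passes to the siblings and their issue.
Counting each half-blood sibling's line as half a unit, there are 9/2 units in ₹139,500, so one unit is ₹31,000. Whole-blood lines (Uzoma, Hanna, Ursula, and Wren) take ₹31,000 each; half-blood lines (Briar) take ₹15,500 each.

Uzoma: ₹31,000; Briar: ₹15,500; Hanna: ₹31,000; Ursula: ₹31,000; Wren: ₹31,000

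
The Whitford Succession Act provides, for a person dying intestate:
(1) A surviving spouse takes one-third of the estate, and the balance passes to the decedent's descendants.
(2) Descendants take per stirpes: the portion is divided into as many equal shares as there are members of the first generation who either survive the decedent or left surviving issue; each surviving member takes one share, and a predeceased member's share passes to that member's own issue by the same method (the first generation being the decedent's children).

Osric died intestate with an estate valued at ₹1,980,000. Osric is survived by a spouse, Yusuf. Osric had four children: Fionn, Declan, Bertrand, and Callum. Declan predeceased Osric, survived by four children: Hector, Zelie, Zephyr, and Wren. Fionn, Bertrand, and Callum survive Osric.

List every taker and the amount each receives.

Yusuf takes one-third of ₹1,980,000 = ₹660,000. The remaining ₹1,320,000 passes to the descendants.
The descendants' portion (₹1,320,000) is divided into 4 shares of ₹330,000: Fionn, Bertrand, and Callum each take ₹330,000; Declan's ₹330,000 share passes to Declan's issue.
Declan's share (₹330,000) is divided into 4 shares of ₹82,500: Hector, Zelie, Zephyr, and Wren each take ₹82,500.

Yusuf: ₹660,000; Fionn: ₹330,000; Hector: ₹82,500; Zelie: ₹82,500; Zephyr: ₹82,500; Wren: ₹82,500; Bertrand: ₹330,000; Callum: ₹330,000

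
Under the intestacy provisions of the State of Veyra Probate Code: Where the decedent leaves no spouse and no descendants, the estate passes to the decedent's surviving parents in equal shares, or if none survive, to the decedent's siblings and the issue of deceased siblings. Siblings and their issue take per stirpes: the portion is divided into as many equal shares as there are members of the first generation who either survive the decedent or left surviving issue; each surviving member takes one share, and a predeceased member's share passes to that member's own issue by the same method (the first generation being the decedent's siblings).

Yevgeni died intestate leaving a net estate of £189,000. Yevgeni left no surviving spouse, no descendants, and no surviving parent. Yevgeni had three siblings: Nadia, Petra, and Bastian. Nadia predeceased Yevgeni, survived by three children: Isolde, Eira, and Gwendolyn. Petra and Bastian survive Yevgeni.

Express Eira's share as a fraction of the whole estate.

The entire £189,000 passes to the siblings and their issue.
That amount (£189,000) is divided into 3 shares of £63,000: Petra and Bastian each take £63,000; Nadia's £63,000 share passes to Nadia's issue.
Nadia's share (£63,000) is divided into 3 shares of £21,000: Isolde, Eira, and Gwendolyn each take £21,000.

Eira receives 1/9 of the estate.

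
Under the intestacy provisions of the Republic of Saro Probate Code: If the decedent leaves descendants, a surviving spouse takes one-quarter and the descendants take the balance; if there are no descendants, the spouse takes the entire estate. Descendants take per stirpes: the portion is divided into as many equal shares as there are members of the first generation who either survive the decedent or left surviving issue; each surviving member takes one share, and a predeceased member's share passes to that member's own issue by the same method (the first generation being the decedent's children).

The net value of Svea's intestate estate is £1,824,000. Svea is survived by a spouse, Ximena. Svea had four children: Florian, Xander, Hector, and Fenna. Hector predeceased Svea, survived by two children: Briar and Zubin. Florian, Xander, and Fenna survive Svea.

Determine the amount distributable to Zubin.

Zubin receives £171,000.

Ximena takes one-quarter of £1,824,000 = £456,000. The remaining £1,368,000 passes to the descendants.
The descendants' portion (£1,368,000) is divided into 4 shares of £342,000: Florian, Xander, and Fenna each take £342,000; Hector's £342,000 share passes to Hector's issue.
Hector's share (£342,000) is divided into 2 shares of £171,000: Briar and Zubin each take £171,000.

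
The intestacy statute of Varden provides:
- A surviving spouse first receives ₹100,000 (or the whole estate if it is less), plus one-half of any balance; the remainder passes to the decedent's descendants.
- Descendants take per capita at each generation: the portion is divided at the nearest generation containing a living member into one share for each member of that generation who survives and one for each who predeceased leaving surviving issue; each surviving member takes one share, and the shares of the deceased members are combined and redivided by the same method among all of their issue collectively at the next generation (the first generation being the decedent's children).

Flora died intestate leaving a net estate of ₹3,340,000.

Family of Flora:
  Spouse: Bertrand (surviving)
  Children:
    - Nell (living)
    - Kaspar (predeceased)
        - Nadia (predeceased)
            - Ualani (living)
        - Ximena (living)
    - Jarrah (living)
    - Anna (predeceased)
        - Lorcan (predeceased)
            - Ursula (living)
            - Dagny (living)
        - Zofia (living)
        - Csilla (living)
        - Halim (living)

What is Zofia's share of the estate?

Zofia receives ₹135,000.

Bertrand first takes ₹100,000, leaving a balance of ₹3,240,000. Bertrand then takes one-half of the balance (₹1,620,000), for a total of ₹1,720,000. The remaining ₹1,620,000 passes to the descendants.
The descendants' portion (₹1,620,000) is divided at the children's generation into 4 shares of ₹405,000. Nell and Jarrah each take ₹405,000. The 2 shares of the deceased (Kaspar and Anna) are combined into a pool of ₹810,000.
That pool (₹810,000) is divided at the grandchildren's generation into 6 shares of ₹135,000. Ximena, Zofia, Csilla, and Halim each take ₹135,000. The 2 shares of the deceased (Nadia and Lorcan) are combined into a pool of ₹270,000.
That pool (₹270,000) is divided at the great-grandchildren's generation equally among Ualani, Ursula, and Dagny: ₹90,000 each.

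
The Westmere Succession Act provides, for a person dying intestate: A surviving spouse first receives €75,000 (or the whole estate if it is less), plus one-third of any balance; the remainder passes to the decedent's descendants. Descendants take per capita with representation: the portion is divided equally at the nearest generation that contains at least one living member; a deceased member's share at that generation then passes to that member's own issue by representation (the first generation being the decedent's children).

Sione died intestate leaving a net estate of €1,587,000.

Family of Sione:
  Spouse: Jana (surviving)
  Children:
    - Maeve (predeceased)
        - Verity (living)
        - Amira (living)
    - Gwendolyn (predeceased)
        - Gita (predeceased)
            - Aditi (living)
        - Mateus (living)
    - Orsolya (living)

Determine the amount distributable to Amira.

Amira receives €168,000.

Jana first takes €75,000, leaving a balance of €1,512,000. Jana then takes one-third of the balance (€504,000), for a total of €579,000. The remaining €1,008,000 passes to the descendants.
The descendants' portion (€1,008,000) is divided into 3 shares of €336,000: Orsolya takes €336,000; Maeve's €336,000 share passes to Maeve's issue; Gwendolyn's €336,000 share passes to Gwendolyn's issue.
Maeve's share (€336,000) is divided into 2 shares of €168,000: Verity and Amira each take €168,000.
Gwendolyn's share (€336,000) is divided into 2 shares of €168,000: Mateus takes €168,000; Gita's €168,000 share passes to Gita's issue.
Gita's share (€168,000) passes entirely to Aditi.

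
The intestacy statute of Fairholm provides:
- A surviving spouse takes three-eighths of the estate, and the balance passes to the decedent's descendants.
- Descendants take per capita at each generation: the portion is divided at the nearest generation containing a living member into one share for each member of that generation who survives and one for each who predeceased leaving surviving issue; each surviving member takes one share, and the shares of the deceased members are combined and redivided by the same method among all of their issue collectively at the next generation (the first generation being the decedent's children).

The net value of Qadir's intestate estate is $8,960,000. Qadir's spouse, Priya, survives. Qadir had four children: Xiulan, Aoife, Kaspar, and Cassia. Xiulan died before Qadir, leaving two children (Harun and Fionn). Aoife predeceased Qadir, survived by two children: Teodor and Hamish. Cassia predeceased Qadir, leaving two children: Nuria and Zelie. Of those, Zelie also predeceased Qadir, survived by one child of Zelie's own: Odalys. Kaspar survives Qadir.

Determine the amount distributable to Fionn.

Priya takes three-eighths of $8,960,000 = $3,360,000. The remaining $5,600,000 passes to the descendants.
The descendants' portion ($5,600,000) is divided at the children's generation into 4 shares of $1,400,000. Kaspar takes $1,400,000. The 3 shares of the deceased (Xiulan, Aoife, and Cassia) are combined into a pool of $4,200,000.
That pool ($4,200,000) is divided at the grandchildren's generation into 6 shares of $700,000. Harun, Fionn, Teodor, Hamish, and Nuria each take $700,000. The remaining share for the deceased Zelie ($700,000) is carried to the next generation.
That pool ($700,000) passes entirely to Odalys, the sole taker at the great-grandchildren's generation.

Fionn receives $700,000.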